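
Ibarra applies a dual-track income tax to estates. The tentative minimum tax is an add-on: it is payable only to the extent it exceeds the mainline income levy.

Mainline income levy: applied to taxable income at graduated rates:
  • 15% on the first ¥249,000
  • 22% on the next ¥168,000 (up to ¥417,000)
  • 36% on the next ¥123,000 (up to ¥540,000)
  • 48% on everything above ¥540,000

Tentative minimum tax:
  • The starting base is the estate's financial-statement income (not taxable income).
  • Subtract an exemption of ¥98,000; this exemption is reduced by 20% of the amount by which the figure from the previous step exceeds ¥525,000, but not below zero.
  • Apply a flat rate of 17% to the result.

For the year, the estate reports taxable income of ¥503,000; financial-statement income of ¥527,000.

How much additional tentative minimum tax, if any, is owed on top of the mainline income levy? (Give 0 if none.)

¥0

Tentative minimum tax:
  Base (financial-statement income): ¥527,000
  Exemption: ¥98,000 − 20% × (¥527,000 − ¥525,000) = ¥98,000 − ¥400 = ¥97,600
  Base: ¥527,000 − ¥97,600 = ¥429,400
  ¥429,400 × 17% = ¥72,998

Mainline income levy:
  ¥249,000 × 15% = ¥37,350
  ¥168,000 × 22% = ¥36,960
  ¥86,000 × 36% = ¥30,960
  → ¥105,270

¥72,998 ≤ ¥105,270, so no add-on is due.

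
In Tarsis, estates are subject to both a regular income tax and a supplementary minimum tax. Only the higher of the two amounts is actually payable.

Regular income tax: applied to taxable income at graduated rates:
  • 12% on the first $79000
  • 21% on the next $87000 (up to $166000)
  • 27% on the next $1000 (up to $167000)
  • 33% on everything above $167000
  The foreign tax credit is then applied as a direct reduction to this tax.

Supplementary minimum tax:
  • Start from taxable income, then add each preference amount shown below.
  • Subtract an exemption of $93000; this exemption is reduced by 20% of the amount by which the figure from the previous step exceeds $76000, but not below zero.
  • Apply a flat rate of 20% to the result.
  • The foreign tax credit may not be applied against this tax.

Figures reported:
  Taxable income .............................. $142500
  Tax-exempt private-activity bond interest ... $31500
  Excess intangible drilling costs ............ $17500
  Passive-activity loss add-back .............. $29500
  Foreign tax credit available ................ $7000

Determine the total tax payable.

$31400

Regular income tax:
  $79000 × 12% = $9480
  $63500 × 21% = $13335
  → $22815
  Less foreign tax credit $7000 → $15815

Supplementary minimum tax:
  Adjusted income: $142500 + $31500 + $17500 + $29500 = $221000
  Exemption: $93000 − 20% × ($221000 − $76000) = $93000 − $29000 = $64000
  Base: $221000 − $64000 = $157000
  $157000 × 20% = $31400

$31400 > $15815, so the supplementary minimum tax is the binding amount.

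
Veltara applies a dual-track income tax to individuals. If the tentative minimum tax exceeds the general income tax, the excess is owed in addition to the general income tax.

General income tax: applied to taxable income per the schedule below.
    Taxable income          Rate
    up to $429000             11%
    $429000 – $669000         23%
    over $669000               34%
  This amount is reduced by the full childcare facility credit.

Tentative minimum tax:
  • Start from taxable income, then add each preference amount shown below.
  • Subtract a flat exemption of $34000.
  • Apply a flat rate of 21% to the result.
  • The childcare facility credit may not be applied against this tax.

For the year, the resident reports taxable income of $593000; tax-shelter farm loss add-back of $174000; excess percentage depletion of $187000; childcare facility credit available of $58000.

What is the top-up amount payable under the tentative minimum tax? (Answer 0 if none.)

$166290

General income tax:
  $429000 × 11% = $47190
  $164000 × 23% = $37720
  → $84910
  Less childcare facility credit $58000 → $26910

Tentative minimum tax:
  Adjusted income: $593000 + $174000 + $187000 = $954000
  Less exemption $34000 → base $920000
  $920000 × 21% = $193200

Excess of tentative minimum tax over general income tax: $193200 − $26910 = $166290.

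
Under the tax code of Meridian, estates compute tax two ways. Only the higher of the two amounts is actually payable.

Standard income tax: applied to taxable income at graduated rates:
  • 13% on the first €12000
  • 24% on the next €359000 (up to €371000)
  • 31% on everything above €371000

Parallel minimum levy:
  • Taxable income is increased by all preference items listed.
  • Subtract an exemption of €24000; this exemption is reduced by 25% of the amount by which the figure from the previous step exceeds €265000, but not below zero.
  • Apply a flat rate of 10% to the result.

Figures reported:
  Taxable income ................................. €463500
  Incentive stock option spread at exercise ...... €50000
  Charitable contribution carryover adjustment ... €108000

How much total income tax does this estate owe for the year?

€116395

Parallel minimum levy:
  Adjusted income: €463500 + €50000 + €108000 = €621500
  Exemption: 25% × (€621500 − €265000) = €89125 ≥ €24000, so the exemption is fully phased out
  Base: €621500 − €0 = €621500
  €621500 × 10% = €62150

Standard income tax:
  €12000 × 13% = €1560
  €359000 × 24% = €86160
  €92500 × 31% = €28675
  → €116395

€116395 > €62150, so the standard income tax governs.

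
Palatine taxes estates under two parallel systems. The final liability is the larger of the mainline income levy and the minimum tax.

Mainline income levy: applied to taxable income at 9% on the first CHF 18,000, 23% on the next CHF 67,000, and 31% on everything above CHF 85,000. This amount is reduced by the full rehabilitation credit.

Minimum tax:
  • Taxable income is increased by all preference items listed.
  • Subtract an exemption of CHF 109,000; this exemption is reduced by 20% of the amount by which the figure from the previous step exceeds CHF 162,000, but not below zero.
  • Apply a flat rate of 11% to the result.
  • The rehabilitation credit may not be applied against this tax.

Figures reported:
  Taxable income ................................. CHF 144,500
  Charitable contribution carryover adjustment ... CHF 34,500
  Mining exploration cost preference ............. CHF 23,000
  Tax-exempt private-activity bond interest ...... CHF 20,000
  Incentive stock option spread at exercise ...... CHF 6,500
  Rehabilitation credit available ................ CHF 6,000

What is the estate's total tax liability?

CHF 29,475

Mainline income levy:
  CHF 18,000 × 9% = CHF 1,620
  CHF 67,000 × 23% = CHF 15,410
  CHF 59,500 × 31% = CHF 18,445
  → CHF 35,475
  Less rehabilitation credit CHF 6,000 → CHF 29,475

Minimum tax:
  Adjusted income: CHF 144,500 + CHF 34,500 + CHF 23,000 + CHF 20,000 + CHF 6,500 = CHF 228,500
  Exemption: CHF 109,000 − 20% × (CHF 228,500 − CHF 162,000) = CHF 109,000 − CHF 13,300 = CHF 95,700
  Base: CHF 228,500 − CHF 95,700 = CHF 132,800
  CHF 132,800 × 11% = CHF 14,608

CHF 29,475 > CHF 14,608, so the mainline income levy governs.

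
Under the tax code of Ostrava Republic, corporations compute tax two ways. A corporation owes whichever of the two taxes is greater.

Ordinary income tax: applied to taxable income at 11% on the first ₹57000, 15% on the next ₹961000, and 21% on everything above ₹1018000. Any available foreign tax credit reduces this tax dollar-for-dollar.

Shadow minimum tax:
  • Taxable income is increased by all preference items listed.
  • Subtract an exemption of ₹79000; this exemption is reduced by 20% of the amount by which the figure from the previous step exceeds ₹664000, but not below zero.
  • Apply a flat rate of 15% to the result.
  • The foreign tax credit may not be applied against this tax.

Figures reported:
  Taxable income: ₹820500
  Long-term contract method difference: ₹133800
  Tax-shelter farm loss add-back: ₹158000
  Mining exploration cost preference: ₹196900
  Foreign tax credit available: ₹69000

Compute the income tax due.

₹196380

Ordinary income tax:
  ₹57000 × 11% = ₹6270
  ₹763500 × 15% = ₹114525
  → ₹120795
  Less foreign tax credit ₹69000 → ₹51795

Shadow minimum tax:
  Adjusted income: ₹820500 + ₹133800 + ₹158000 + ₹196900 = ₹1309200
  Exemption: 20% × (₹1309200 − ₹664000) = ₹129040 ≥ ₹79000, so the exemption is fully phased out
  Base: ₹1309200 − ₹0 = ₹1309200
  ₹1309200 × 15% = ₹196380

₹196380 > ₹51795, so the shadow minimum tax is the binding amount.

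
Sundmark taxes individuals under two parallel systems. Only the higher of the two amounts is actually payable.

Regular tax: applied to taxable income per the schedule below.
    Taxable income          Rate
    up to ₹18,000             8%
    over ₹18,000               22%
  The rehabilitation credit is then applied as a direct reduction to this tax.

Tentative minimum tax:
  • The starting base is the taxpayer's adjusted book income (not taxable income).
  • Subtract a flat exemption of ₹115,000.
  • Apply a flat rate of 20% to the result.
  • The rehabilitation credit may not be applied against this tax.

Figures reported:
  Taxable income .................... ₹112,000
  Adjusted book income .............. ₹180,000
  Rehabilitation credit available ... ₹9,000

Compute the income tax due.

₹13,120

Regular tax:
  ₹18,000 × 8% = ₹1,440
  ₹94,000 × 22% = ₹20,680
  → ₹22,120
  Less rehabilitation credit ₹9,000 → ₹13,120

Tentative minimum tax:
  Base (adjusted book income): ₹180,000
  Less exemption ₹115,000 → base ₹65,000
  ₹65,000 × 20% = ₹13,000

₹13,120 > ₹13,000, so the regular tax governs.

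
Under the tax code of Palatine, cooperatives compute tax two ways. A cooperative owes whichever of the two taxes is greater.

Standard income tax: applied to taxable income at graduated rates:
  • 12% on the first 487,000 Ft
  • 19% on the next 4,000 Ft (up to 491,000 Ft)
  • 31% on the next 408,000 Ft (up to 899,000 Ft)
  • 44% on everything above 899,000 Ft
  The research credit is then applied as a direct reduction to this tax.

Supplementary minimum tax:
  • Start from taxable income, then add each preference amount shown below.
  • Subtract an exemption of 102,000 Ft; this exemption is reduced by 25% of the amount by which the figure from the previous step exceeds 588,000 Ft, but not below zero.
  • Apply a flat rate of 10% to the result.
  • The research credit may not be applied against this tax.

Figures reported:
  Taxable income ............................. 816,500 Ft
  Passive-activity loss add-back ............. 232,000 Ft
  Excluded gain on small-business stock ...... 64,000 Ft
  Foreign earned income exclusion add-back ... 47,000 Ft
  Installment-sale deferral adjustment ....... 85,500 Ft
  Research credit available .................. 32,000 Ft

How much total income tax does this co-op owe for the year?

Standard income tax:
  487,000 Ft × 12% = 58,440 Ft
  4,000 Ft × 19% = 760 Ft
  325,500 Ft × 31% = 100,905 Ft
  → 160,105 Ft
  Less research credit 32,000 Ft → 128,105 Ft

Supplementary minimum tax:
  Adjusted income: 816,500 Ft + 232,000 Ft + 64,000 Ft + 47,000 Ft + 85,500 Ft = 1,245,000 Ft
  Exemption: 25% × (1,245,000 Ft − 588,000 Ft) = 164,250 Ft ≥ 102,000 Ft, so the exemption is fully phased out
  Base: 1,245,000 Ft − 0 Ft = 1,245,000 Ft
  1,245,000 Ft × 10% = 124,500 Ft

128,105 Ft > 124,500 Ft, so the standard income tax governs.

128,105 Ft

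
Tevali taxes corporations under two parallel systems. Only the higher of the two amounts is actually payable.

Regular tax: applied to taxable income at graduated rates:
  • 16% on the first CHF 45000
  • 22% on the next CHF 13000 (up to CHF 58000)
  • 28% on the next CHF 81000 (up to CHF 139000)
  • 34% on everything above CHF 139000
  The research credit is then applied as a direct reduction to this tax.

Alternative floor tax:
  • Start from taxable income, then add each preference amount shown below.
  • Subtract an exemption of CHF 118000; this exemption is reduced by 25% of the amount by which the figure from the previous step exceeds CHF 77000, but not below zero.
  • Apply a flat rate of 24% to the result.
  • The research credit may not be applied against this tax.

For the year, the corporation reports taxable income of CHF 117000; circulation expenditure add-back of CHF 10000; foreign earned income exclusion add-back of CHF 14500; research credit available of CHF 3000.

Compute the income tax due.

Alternative floor tax:
  Adjusted income: CHF 117000 + CHF 10000 + CHF 14500 = CHF 141500
  Exemption: CHF 118000 − 25% × (CHF 141500 − CHF 77000) = CHF 118000 − CHF 16125 = CHF 101875
  Base: CHF 141500 − CHF 101875 = CHF 39625
  CHF 39625 × 24% = CHF 9510

Regular tax:
  CHF 45000 × 16% = CHF 7200
  CHF 13000 × 22% = CHF 2860
  CHF 59000 × 28% = CHF 16520
  → CHF 26580
  Less research credit CHF 3000 → CHF 23580

CHF 23580 > CHF 9510, so the regular tax governs.

CHF 23580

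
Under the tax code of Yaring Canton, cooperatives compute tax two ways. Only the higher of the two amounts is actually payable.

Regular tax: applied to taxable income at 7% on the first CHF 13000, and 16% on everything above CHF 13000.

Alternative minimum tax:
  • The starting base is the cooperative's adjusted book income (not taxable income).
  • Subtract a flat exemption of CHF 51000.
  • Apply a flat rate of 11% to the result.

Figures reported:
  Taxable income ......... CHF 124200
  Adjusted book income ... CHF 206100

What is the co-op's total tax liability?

Alternative minimum tax:
  Base (adjusted book income): CHF 206100
  Less exemption CHF 51000 → base CHF 155100
  CHF 155100 × 11% = CHF 17061

Regular tax:
  CHF 13000 × 7% = CHF 910
  CHF 111200 × 16% = CHF 17792
  → CHF 18702

CHF 18702 > CHF 17061, so the regular tax governs.

CHF 18702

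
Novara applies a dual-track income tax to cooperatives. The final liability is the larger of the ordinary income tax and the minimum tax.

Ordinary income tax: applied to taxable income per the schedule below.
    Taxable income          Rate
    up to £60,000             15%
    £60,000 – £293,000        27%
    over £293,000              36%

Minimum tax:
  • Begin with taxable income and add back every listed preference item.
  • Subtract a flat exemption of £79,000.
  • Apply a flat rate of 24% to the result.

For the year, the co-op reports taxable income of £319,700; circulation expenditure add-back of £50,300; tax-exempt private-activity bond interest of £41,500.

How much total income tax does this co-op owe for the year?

Minimum tax:
  Adjusted income: £319,700 + £50,300 + £41,500 = £411,500
  Less exemption £79,000 → base £332,500
  £332,500 × 24% = £79,800

Ordinary income tax:
  £60,000 × 15% = £9,000
  £233,000 × 27% = £62,910
  £26,700 × 36% = £9,612
  → £81,522

£81,522 > £79,800, so the ordinary income tax governs.

£81,522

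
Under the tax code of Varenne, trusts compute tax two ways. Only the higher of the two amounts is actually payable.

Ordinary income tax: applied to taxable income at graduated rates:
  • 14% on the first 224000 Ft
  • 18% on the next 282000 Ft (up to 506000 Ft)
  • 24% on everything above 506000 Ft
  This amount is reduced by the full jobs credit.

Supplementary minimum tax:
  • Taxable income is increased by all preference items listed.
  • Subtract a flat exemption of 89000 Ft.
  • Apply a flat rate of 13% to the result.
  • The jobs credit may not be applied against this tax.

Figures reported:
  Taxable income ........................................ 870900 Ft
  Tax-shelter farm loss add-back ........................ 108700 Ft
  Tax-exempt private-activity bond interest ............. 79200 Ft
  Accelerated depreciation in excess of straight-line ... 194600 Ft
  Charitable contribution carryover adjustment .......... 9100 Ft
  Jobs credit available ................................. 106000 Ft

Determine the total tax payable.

152555 Ft

Ordinary income tax:
  224000 Ft × 14% = 31360 Ft
  282000 Ft × 18% = 50760 Ft
  364900 Ft × 24% = 87576 Ft
  → 169696 Ft
  Less jobs credit 106000 Ft → 63696 Ft

Supplementary minimum tax:
  Adjusted income: 870900 Ft + 108700 Ft + 79200 Ft + 194600 Ft + 9100 Ft = 1262500 Ft
  Less exemption 89000 Ft → base 1173500 Ft
  1173500 Ft × 13% = 152555 Ft

152555 Ft > 63696 Ft, so the supplementary minimum tax is the binding amount.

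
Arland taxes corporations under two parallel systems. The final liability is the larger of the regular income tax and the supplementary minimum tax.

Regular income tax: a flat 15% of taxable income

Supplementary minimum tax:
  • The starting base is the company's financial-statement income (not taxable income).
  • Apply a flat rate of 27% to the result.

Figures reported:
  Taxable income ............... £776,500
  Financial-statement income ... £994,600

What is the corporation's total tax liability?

£268,542

Regular income tax:
  £776,500 × 15% = £116,475

Supplementary minimum tax:
  Base (financial-statement income): £994,600
  £994,600 × 27% = £268,542

£268,542 > £116,475, so the supplementary minimum tax is the binding amount.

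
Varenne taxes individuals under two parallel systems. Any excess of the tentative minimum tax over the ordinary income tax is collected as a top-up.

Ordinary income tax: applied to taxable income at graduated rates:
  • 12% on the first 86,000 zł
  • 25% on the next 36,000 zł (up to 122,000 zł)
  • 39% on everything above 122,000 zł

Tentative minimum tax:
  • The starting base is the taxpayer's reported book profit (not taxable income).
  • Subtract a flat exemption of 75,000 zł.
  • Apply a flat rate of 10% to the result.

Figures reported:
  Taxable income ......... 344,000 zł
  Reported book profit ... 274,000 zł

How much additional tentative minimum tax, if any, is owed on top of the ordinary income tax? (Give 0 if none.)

Tentative minimum tax:
  Base (reported book profit): 274,000 zł
  Less exemption 75,000 zł → base 199,000 zł
  199,000 zł × 10% = 19,900 zł

Ordinary income tax:
  86,000 zł × 12% = 10,320 zł
  36,000 zł × 25% = 9,000 zł
  222,000 zł × 39% = 86,580 zł
  → 105,900 zł

19,900 zł ≤ 105,900 zł, so no add-on is due.

0 zł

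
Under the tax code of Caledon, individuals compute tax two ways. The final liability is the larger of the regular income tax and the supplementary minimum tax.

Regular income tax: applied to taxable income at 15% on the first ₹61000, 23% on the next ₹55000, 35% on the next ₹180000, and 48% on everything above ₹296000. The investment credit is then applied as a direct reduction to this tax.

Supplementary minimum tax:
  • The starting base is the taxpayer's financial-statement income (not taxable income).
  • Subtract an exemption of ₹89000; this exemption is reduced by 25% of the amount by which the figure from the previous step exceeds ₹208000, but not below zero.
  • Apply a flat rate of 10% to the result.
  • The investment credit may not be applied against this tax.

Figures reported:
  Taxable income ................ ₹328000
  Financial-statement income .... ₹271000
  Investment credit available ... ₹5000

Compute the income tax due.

₹95160

Supplementary minimum tax:
  Base (financial-statement income): ₹271000
  Exemption: ₹89000 − 25% × (₹271000 − ₹208000) = ₹89000 − ₹15750 = ₹73250
  Base: ₹271000 − ₹73250 = ₹197750
  ₹197750 × 10% = ₹19775

Regular income tax:
  ₹61000 × 15% = ₹9150
  ₹55000 × 23% = ₹12650
  ₹180000 × 35% = ₹63000
  ₹32000 × 48% = ₹15360
  → ₹100160
  Less investment credit ₹5000 → ₹95160

₹95160 > ₹19775, so the regular income tax governs.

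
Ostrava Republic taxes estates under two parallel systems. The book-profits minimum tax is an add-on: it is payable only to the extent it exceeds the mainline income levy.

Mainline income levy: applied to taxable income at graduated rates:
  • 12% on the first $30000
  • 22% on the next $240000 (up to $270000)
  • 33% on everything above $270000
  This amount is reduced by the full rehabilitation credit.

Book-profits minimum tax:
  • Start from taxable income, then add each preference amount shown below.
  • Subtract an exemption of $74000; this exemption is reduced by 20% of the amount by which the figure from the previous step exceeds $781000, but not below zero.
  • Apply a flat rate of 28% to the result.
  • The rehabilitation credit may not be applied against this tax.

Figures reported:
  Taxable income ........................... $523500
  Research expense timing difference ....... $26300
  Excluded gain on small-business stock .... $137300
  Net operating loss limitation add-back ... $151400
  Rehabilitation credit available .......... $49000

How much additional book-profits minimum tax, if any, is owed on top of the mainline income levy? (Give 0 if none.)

$126225

Mainline income levy:
  $30000 × 12% = $3600
  $240000 × 22% = $52800
  $253500 × 33% = $83655
  → $140055
  Less rehabilitation credit $49000 → $91055

Book-profits minimum tax:
  Adjusted income: $523500 + $26300 + $137300 + $151400 = $838500
  Exemption: $74000 − 20% × ($838500 − $781000) = $74000 − $11500 = $62500
  Base: $838500 − $62500 = $776000
  $776000 × 28% = $217280

Excess of book-profits minimum tax over mainline income levy: $217280 − $91055 = $126225.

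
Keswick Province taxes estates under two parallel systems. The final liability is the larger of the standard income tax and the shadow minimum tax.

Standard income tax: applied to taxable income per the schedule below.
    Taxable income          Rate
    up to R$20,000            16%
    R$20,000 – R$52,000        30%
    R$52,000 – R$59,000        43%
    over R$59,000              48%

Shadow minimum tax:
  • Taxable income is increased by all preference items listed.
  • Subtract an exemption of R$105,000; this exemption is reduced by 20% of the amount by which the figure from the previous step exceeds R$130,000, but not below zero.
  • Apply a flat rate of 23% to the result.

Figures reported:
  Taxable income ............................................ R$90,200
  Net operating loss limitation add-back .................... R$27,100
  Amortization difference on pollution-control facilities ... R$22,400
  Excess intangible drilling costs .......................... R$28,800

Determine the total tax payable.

Standard income tax:
  R$20,000 × 16% = R$3,200
  R$32,000 × 30% = R$9,600
  R$7,000 × 43% = R$3,010
  R$31,200 × 48% = R$14,976
  → R$30,786

Shadow minimum tax:
  Adjusted income: R$90,200 + R$27,100 + R$22,400 + R$28,800 = R$168,500
  Exemption: R$105,000 − 20% × (R$168,500 − R$130,000) = R$105,000 − R$7,700 = R$97,300
  Base: R$168,500 − R$97,300 = R$71,200
  R$71,200 × 23% = R$16,376

R$30,786 > R$16,376, so the standard income tax governs.

R$30,786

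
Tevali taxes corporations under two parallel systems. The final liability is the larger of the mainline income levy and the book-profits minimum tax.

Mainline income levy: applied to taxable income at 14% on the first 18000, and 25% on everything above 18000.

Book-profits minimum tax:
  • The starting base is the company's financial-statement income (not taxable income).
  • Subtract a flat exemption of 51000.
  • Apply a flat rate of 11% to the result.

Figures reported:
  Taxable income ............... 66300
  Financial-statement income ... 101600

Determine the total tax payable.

14595

Mainline income levy:
  18000 × 14% = 2520
  48300 × 25% = 12075
  → 14595

Book-profits minimum tax:
  Base (financial-statement income): 101600
  Less exemption 51000 → base 50600
  50600 × 11% = 5566

14595 > 5566, so the mainline income levy governs.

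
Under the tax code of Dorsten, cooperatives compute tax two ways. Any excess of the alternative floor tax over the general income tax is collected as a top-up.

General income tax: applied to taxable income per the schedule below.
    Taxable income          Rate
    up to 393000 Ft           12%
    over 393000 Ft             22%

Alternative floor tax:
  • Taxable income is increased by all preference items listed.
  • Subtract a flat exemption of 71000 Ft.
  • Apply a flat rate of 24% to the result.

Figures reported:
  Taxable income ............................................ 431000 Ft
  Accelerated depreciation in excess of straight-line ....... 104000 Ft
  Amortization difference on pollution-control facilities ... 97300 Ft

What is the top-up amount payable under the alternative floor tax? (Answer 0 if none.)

General income tax:
  393000 Ft × 12% = 47160 Ft
  38000 Ft × 22% = 8360 Ft
  → 55520 Ft

Alternative floor tax:
  Adjusted income: 431000 Ft + 104000 Ft + 97300 Ft = 632300 Ft
  Less exemption 71000 Ft → base 561300 Ft
  561300 Ft × 24% = 134712 Ft

Excess of alternative floor tax over general income tax: 134712 Ft − 55520 Ft = 79192 Ft.

79192 Ft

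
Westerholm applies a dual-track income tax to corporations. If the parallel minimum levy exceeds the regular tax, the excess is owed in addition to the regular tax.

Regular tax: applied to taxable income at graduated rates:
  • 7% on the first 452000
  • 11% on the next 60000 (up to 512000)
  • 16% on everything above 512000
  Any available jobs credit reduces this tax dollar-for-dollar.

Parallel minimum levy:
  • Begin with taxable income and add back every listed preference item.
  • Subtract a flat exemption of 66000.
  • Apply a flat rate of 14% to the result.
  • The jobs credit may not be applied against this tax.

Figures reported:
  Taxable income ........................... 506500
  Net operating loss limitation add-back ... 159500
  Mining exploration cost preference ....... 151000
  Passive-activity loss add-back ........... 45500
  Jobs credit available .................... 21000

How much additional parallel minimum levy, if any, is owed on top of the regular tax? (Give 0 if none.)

94875

Regular tax:
  452000 × 7% = 31640
  54500 × 11% = 5995
  → 37635
  Less jobs credit 21000 → 16635

Parallel minimum levy:
  Adjusted income: 506500 + 159500 + 151000 + 45500 = 862500
  Less exemption 66000 → base 796500
  796500 × 14% = 111510

Excess of parallel minimum levy over regular tax: 111510 − 16635 = 94875.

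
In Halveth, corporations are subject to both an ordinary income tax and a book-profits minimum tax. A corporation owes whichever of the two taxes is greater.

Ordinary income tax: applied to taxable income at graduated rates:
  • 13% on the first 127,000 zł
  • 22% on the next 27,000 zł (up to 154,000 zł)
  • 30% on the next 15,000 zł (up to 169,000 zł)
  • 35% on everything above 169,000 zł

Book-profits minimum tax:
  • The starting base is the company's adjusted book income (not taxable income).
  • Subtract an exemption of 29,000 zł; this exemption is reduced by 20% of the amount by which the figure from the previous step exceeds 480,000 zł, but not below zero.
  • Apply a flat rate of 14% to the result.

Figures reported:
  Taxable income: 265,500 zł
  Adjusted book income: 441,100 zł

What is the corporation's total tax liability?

60,725 zł

Ordinary income tax:
  127,000 zł × 13% = 16,510 zł
  27,000 zł × 22% = 5,940 zł
  15,000 zł × 30% = 4,500 zł
  96,500 zł × 35% = 33,775 zł
  → 60,725 zł

Book-profits minimum tax:
  Base (adjusted book income): 441,100 zł
  Exemption: 441,100 zł ≤ 480,000 zł, so full 29,000 zł applies
  Base: 441,100 zł − 29,000 zł = 412,100 zł
  412,100 zł × 14% = 57,694 zł

60,725 zł > 57,694 zł, so the ordinary income tax governs.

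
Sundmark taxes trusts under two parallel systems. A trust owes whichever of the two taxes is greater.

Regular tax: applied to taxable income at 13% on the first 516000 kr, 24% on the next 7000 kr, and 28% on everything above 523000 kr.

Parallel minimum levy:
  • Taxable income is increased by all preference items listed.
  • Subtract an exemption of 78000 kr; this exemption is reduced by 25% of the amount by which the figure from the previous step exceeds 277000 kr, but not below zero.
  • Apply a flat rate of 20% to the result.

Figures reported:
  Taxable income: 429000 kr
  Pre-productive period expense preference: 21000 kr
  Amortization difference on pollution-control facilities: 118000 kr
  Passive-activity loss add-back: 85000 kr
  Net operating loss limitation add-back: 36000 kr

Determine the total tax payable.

Regular tax:
  429000 kr × 13% = 55770 kr

Parallel minimum levy:
  Adjusted income: 429000 kr + 21000 kr + 118000 kr + 85000 kr + 36000 kr = 689000 kr
  Exemption: 25% × (689000 kr − 277000 kr) = 103000 kr ≥ 78000 kr, so the exemption is fully phased out
  Base: 689000 kr − 0 kr = 689000 kr
  689000 kr × 20% = 137800 kr

137800 kr > 55770 kr, so the parallel minimum levy is the binding amount.

137800 kr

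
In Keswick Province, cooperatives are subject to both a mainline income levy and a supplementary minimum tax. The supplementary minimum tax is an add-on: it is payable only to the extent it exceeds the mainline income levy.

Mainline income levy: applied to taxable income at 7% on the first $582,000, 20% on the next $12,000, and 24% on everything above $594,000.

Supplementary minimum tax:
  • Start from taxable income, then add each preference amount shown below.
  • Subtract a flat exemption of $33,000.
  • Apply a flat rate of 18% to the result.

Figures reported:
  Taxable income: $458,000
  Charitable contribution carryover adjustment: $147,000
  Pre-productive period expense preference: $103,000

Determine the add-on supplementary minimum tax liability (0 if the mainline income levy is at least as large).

$89,440

Supplementary minimum tax:
  Adjusted income: $458,000 + $147,000 + $103,000 = $708,000
  Less exemption $33,000 → base $675,000
  $675,000 × 18% = $121,500

Mainline income levy:
  $458,000 × 7% = $32,060

Excess of supplementary minimum tax over mainline income levy: $121,500 − $32,060 = $89,440.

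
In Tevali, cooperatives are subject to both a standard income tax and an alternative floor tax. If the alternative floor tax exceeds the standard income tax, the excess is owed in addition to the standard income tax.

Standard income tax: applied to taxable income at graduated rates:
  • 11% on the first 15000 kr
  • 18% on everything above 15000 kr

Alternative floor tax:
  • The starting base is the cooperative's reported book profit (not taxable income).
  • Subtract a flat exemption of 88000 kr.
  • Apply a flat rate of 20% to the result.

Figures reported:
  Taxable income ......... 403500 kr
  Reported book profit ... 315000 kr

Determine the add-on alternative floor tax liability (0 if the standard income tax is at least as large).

Alternative floor tax:
  Base (reported book profit): 315000 kr
  Less exemption 88000 kr → base 227000 kr
  227000 kr × 20% = 45400 kr

Standard income tax:
  15000 kr × 11% = 1650 kr
  388500 kr × 18% = 69930 kr
  → 71580 kr

45400 kr ≤ 71580 kr, so no add-on is due.

0 kr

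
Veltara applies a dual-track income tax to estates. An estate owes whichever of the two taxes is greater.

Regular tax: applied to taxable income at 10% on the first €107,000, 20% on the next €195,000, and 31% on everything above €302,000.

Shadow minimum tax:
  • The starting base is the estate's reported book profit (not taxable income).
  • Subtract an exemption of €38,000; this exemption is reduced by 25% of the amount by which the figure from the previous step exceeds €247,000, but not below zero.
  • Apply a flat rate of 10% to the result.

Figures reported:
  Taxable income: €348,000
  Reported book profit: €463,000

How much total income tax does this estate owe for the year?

Shadow minimum tax:
  Base (reported book profit): €463,000
  Exemption: 25% × (€463,000 − €247,000) = €54,000 ≥ €38,000, so the exemption is fully phased out
  Base: €463,000 − €0 = €463,000
  €463,000 × 10% = €46,300

Regular tax:
  €107,000 × 10% = €10,700
  €195,000 × 20% = €39,000
  €46,000 × 31% = €14,260
  → €63,960

€63,960 > €46,300, so the regular tax governs.

€63,960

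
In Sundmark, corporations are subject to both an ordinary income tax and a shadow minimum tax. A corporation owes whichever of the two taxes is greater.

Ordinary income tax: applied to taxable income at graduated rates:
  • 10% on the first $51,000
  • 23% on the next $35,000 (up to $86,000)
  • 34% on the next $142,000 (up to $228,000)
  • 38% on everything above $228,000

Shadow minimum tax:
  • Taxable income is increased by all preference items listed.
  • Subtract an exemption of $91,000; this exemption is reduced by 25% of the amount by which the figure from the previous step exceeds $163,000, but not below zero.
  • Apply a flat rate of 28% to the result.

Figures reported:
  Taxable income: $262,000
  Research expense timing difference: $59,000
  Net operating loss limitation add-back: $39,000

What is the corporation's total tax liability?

Shadow minimum tax:
  Adjusted income: $262,000 + $59,000 + $39,000 = $360,000
  Exemption: $91,000 − 25% × ($360,000 − $163,000) = $91,000 − $49,250 = $41,750
  Base: $360,000 − $41,750 = $318,250
  $318,250 × 28% = $89,110

Ordinary income tax:
  $51,000 × 10% = $5,100
  $35,000 × 23% = $8,050
  $142,000 × 34% = $48,280
  $34,000 × 38% = $12,920
  → $74,350

$89,110 > $74,350, so the shadow minimum tax is the binding amount.

$89,110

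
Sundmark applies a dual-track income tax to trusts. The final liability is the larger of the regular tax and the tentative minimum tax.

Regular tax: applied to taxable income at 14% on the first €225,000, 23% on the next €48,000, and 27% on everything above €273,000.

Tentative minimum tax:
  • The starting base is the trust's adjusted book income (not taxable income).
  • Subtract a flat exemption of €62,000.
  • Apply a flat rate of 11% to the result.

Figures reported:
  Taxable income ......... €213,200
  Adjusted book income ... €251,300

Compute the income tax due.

€29,848

Regular tax:
  €213,200 × 14% = €29,848

Tentative minimum tax:
  Base (adjusted book income): €251,300
  Less exemption €62,000 → base €189,300
  €189,300 × 11% = €20,823

€29,848 > €20,823, so the regular tax governs.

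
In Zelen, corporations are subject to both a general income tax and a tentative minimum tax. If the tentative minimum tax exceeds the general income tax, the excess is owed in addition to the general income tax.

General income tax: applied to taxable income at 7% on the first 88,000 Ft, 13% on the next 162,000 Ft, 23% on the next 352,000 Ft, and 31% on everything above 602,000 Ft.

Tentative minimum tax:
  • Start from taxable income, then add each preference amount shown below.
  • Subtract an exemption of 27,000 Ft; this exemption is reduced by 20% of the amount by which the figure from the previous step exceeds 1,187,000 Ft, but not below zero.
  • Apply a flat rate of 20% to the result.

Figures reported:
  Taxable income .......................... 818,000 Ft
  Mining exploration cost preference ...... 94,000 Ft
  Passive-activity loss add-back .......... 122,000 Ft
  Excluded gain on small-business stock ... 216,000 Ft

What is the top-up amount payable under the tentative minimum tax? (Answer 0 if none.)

71,980 Ft

General income tax:
  88,000 Ft × 7% = 6,160 Ft
  162,000 Ft × 13% = 21,060 Ft
  352,000 Ft × 23% = 80,960 Ft
  216,000 Ft × 31% = 66,960 Ft
  → 175,140 Ft

Tentative minimum tax:
  Adjusted income: 818,000 Ft + 94,000 Ft + 122,000 Ft + 216,000 Ft = 1,250,000 Ft
  Exemption: 27,000 Ft − 20% × (1,250,000 Ft − 1,187,000 Ft) = 27,000 Ft − 12,600 Ft = 14,400 Ft
  Base: 1,250,000 Ft − 14,400 Ft = 1,235,600 Ft
  1,235,600 Ft × 20% = 247,120 Ft

Excess of tentative minimum tax over general income tax: 247,120 Ft − 175,140 Ft = 71,980 Ft.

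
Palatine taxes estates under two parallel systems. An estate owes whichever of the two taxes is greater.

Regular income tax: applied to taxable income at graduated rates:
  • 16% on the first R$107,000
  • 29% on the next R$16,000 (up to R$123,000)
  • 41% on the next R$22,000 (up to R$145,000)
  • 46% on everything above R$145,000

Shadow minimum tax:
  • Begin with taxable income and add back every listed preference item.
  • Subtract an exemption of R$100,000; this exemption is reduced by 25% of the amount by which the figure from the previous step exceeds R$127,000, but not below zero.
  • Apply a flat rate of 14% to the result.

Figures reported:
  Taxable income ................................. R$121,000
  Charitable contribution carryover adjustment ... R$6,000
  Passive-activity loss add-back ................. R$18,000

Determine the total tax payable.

Regular income tax:
  R$107,000 × 16% = R$17,120
  R$14,000 × 29% = R$4,060
  → R$21,180

Shadow minimum tax:
  Adjusted income: R$121,000 + R$6,000 + R$18,000 = R$145,000
  Exemption: R$100,000 − 25% × (R$145,000 − R$127,000) = R$100,000 − R$4,500 = R$95,500
  Base: R$145,000 − R$95,500 = R$49,500
  R$49,500 × 14% = R$6,930

R$21,180 > R$6,930, so the regular income tax governs.

R$21,180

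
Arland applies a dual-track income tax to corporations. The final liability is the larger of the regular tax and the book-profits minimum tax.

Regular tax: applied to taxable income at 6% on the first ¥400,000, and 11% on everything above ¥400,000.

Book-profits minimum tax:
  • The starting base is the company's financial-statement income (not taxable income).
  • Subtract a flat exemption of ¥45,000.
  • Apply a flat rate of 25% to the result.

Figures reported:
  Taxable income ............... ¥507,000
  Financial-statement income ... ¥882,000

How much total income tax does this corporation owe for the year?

Book-profits minimum tax:
  Base (financial-statement income): ¥882,000
  Less exemption ¥45,000 → base ¥837,000
  ¥837,000 × 25% = ¥209,250

Regular tax:
  ¥400,000 × 6% = ¥24,000
  ¥107,000 × 11% = ¥11,770
  → ¥35,770

¥209,250 > ¥35,770, so the book-profits minimum tax is the binding amount.

¥209,250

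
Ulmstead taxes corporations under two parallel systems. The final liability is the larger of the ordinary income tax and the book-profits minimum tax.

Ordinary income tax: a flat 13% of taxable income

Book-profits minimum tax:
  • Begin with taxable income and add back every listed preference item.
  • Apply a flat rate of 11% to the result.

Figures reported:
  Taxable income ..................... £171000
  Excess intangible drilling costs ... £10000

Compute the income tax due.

Book-profits minimum tax:
  Adjusted income: £171000 + £10000 = £181000
  £181000 × 11% = £19910

Ordinary income tax:
  £171000 × 13% = £22230

£22230 > £19910, so the ordinary income tax governs.

£22230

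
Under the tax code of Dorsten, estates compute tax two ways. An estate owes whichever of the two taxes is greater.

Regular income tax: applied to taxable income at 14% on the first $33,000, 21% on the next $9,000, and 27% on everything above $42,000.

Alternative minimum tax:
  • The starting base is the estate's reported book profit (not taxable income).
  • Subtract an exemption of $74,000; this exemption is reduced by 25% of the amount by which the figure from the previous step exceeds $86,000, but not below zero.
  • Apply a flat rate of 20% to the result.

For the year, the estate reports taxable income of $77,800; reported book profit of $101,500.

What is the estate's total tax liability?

Regular income tax:
  $33,000 × 14% = $4,620
  $9,000 × 21% = $1,890
  $35,800 × 27% = $9,666
  → $16,176

Alternative minimum tax:
  Base (reported book profit): $101,500
  Exemption: $74,000 − 25% × ($101,500 − $86,000) = $74,000 − $3,875 = $70,125
  Base: $101,500 − $70,125 = $31,375
  $31,375 × 20% = $6,275

$16,176 > $6,275, so the regular income tax governs.

$16,176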